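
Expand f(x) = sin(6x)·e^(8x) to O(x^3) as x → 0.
6*x + 48*x**2 + O(x**3)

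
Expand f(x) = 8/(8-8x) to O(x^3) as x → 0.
1 + x + x**2 + O(x**3)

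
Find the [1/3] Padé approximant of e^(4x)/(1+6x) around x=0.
(10*x/7 + 1)/(304*x**3/21 - 92*x**2/7 + 24*x/7 + 1)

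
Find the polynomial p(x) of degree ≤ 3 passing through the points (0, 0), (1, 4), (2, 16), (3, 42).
x**3 + x**2 + 2*x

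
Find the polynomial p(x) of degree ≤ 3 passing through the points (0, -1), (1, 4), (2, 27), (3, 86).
3*x**3 + 2*x - 1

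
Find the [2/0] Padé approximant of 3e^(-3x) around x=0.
27*x**2/2 - 9*x + 3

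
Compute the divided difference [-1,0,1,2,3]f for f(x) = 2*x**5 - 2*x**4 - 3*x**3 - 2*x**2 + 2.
8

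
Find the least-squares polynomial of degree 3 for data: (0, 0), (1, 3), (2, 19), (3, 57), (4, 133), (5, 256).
-1/18 + (157/108)x + (-5/36)x² + (109/54)x³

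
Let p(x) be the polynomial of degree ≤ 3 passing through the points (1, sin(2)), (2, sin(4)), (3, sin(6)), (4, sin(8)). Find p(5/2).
9*sin(4)/16 + 9*sin(6)/16 - sin(8)/16 - sin(2)/16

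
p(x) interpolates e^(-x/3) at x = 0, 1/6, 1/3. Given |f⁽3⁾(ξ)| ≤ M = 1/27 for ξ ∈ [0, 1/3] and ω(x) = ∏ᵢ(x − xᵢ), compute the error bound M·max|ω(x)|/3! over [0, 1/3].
sqrt(3)/157464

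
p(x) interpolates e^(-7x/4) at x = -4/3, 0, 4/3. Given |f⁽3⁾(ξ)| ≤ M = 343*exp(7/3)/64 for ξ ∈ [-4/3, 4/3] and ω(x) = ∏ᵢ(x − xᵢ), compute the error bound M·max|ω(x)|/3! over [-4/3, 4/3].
343*sqrt(3)*exp(7/3)/729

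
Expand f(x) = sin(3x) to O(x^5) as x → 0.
3*x - 9*x**3/2 + O(x**5)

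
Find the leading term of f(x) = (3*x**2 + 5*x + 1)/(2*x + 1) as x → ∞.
3*x/2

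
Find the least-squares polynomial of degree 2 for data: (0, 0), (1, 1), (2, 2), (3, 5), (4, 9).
1/7 + (-3/35)x + (4/7)x²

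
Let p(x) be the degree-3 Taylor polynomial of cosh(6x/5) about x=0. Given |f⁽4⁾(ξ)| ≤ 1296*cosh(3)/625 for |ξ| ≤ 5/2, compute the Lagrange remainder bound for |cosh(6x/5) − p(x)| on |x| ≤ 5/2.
27*cosh(3)/8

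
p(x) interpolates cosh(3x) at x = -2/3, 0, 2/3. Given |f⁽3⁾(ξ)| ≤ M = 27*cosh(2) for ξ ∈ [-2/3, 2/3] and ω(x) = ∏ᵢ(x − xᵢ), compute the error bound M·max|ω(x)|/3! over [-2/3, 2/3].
8*sqrt(3)*cosh(2)/27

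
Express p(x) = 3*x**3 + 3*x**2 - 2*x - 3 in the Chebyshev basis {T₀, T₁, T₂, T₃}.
(-3/2)T₀ + (1/4)T₁ + (3/2)T₂ + (3/4)T₃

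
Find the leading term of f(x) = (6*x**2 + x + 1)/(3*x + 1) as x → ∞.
2*x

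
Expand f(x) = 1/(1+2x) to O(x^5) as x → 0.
1 - 2*x + 4*x**2 - 8*x**3 + 16*x**4 + O(x**5)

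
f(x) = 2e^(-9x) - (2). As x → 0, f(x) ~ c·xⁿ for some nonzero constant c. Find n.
1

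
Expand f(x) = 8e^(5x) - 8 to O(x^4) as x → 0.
40*x + 100*x**2 + 500*x**3/3 + O(x**4)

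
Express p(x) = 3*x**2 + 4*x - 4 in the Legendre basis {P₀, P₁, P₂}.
(-3)P₀ + (4)P₁ + (2)P₂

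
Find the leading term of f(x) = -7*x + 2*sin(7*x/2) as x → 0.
-343*x**3/24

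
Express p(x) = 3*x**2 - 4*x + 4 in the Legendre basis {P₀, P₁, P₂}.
(5)P₀ + (-4)P₁ + (2)P₂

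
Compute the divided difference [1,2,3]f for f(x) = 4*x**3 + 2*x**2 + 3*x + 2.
26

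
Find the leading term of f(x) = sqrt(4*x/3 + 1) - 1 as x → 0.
2*x/3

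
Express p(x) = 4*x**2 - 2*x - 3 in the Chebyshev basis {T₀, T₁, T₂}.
-T₀ + (-2)T₁ + (2)T₂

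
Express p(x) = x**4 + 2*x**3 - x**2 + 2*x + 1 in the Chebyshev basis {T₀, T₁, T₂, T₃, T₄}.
(7/8)T₀ + (7/2)T₁ + (1/2)T₃ + (1/8)T₄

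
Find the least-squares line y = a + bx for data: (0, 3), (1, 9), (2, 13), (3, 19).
a = 16/5, b = 26/5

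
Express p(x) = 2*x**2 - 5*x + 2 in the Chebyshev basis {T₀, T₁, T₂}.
(3)T₀ + (-5)T₁ + T₂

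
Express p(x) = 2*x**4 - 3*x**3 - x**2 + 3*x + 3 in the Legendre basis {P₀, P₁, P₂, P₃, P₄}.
(46/15)P₀ + (6/5)P₁ + (10/21)P₂ + (-6/5)P₃ + (16/35)P₄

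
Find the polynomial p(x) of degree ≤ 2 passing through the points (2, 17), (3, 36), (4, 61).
3*x**2 + 4*x - 3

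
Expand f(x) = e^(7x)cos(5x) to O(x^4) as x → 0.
1 + 7*x + 12*x**2 - 91*x**3/3 + O(x**4)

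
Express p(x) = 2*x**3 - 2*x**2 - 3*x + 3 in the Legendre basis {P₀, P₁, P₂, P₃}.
(7/3)P₀ + (-9/5)P₁ + (-4/3)P₂ + (4/5)P₃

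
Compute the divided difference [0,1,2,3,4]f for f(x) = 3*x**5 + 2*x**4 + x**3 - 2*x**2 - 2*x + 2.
32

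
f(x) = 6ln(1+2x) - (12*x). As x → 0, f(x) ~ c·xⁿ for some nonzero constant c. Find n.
2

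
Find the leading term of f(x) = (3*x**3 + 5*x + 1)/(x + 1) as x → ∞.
3*x**2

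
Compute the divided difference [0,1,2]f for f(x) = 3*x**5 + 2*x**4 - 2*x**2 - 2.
57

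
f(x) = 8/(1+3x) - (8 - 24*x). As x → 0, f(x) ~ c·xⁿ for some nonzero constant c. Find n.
2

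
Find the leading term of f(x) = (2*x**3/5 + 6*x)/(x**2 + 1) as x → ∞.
2*x/5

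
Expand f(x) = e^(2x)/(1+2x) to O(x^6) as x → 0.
1 + 2*x**2 - 8*x**3/3 + 6*x**4 - 176*x**5/15 + O(x**6)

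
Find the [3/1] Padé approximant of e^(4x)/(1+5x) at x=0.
(6464*x**3/489 + 1272*x**2/163 + 684*x/163 + 1)/(847*x/163 + 1)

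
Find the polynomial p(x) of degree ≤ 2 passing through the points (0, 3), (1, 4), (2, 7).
x**2 + 3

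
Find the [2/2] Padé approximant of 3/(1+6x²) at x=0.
3/(6*x**2 + 1)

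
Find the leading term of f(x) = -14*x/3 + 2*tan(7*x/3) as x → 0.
686*x**3/81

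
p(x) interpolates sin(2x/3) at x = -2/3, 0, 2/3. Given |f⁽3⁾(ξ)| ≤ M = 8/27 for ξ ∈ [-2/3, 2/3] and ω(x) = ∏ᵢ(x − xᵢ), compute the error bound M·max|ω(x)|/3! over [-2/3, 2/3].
64*sqrt(3)/19683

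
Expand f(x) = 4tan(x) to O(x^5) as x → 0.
4*x + 4*x**3/3 + O(x**5)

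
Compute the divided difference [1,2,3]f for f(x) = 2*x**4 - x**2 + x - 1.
49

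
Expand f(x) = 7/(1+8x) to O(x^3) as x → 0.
7 - 56*x + 448*x**2 + O(x**3)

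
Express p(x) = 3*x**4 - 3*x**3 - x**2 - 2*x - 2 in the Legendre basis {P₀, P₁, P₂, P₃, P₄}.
(-26/15)P₀ + (-19/5)P₁ + (22/21)P₂ + (-6/5)P₃ + (24/35)P₄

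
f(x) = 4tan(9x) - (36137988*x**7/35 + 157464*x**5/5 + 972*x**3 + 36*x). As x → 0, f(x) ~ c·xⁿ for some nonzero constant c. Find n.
9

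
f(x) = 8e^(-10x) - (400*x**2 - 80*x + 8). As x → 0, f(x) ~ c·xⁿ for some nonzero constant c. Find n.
3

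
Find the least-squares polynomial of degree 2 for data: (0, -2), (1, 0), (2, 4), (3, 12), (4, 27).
-53/35 + (-11/7)x + (15/7)x²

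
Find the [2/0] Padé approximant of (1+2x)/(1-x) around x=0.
3*x**2 + 3*x + 1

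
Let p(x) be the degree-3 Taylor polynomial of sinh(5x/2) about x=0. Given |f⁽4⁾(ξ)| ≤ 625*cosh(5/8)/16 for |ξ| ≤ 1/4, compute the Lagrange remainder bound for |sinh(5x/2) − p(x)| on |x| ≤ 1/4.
625*cosh(5/8)/98304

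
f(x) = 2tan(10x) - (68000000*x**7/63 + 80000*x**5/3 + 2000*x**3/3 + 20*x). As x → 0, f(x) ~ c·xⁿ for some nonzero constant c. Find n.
9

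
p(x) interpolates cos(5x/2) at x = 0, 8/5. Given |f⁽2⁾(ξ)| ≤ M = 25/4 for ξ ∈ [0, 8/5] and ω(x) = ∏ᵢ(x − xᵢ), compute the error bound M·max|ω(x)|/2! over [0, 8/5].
2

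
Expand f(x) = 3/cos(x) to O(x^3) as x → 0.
3 + 3*x**2/2 + O(x**3)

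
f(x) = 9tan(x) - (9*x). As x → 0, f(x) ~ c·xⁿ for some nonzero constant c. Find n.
3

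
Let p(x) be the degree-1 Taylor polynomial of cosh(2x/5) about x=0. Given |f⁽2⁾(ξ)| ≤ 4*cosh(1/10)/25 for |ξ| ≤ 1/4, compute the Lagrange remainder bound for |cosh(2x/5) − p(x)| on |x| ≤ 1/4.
cosh(1/10)/200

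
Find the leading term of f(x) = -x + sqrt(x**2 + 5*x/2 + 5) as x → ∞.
5/4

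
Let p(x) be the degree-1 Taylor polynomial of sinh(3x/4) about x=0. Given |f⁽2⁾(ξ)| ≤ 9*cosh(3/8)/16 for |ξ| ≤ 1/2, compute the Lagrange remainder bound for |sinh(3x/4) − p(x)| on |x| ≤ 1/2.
9*cosh(3/8)/128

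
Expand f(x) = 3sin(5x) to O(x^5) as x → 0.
15*x - 125*x**3/2 + O(x**5)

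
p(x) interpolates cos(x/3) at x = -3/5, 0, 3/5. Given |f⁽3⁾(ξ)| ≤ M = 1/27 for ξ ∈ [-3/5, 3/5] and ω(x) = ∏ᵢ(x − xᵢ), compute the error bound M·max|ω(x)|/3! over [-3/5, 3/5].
sqrt(3)/3375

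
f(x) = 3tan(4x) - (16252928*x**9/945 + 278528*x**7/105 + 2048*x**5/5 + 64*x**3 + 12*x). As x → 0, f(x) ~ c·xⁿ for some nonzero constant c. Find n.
11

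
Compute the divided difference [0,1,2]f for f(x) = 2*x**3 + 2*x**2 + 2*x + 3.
8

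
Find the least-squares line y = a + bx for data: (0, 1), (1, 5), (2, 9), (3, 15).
a = 3/5, b = 23/5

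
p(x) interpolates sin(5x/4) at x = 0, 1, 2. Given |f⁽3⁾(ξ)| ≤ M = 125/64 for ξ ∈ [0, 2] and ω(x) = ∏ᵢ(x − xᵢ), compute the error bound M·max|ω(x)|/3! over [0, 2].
125*sqrt(3)/1728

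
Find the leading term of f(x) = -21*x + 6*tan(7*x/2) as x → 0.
343*x**3/4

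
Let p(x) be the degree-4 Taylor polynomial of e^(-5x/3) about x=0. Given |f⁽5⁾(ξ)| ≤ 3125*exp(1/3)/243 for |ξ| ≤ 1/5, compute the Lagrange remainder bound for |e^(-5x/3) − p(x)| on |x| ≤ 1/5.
exp(1/3)/29160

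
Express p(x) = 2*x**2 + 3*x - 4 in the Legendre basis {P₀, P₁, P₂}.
(-10/3)P₀ + (3)P₁ + (4/3)P₂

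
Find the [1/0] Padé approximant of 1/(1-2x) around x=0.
2*x + 1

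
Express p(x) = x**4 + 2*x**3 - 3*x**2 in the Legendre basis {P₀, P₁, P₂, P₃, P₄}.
(-4/5)P₀ + (6/5)P₁ + (-10/7)P₂ + (4/5)P₃ + (8/35)P₄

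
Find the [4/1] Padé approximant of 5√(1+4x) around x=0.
(6*x**4 - 8*x**3 + 18*x**2 + 24*x + 5)/(14*x/5 + 1)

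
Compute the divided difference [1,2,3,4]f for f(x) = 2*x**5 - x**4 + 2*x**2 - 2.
120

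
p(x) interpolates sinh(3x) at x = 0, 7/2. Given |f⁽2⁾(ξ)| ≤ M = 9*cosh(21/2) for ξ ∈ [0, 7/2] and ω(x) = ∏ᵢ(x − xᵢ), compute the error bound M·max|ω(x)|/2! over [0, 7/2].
441*cosh(21/2)/32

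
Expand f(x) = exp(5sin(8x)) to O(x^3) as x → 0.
1 + 40*x + 800*x**2 + O(x**3)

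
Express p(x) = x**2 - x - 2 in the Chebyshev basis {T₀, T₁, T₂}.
(-3/2)T₀ - T₁ + (1/2)T₂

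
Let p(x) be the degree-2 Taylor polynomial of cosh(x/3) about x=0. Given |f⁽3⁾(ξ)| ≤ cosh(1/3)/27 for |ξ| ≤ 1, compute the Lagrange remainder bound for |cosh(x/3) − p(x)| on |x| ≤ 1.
cosh(1/3)/162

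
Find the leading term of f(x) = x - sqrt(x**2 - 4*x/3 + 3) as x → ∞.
2/3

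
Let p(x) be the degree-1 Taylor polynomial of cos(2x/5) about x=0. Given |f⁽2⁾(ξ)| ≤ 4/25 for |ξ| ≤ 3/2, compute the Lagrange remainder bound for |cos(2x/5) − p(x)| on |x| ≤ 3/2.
9/50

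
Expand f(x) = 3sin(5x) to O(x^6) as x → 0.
15*x - 125*x**3/2 + 625*x**5/8 + O(x**6)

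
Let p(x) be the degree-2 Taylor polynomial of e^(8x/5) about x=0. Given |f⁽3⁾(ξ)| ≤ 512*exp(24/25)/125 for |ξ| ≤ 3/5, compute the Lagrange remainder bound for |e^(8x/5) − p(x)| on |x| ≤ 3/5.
2304*exp(24/25)/15625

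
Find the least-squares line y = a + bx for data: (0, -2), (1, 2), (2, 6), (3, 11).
a = -11/5, b = 43/10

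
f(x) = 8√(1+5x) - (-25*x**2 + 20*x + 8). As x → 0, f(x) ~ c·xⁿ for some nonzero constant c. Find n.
3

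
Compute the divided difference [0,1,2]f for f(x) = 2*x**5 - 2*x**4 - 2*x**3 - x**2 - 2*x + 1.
9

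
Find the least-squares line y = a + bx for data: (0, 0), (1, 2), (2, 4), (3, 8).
a = -2/5, b = 13/5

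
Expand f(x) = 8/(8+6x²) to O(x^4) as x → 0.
1 - 3*x**2/4 + O(x**4)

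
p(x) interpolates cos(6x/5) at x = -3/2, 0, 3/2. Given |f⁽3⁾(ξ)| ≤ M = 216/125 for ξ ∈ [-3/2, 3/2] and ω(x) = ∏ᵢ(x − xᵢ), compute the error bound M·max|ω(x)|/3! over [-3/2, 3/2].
27*sqrt(3)/125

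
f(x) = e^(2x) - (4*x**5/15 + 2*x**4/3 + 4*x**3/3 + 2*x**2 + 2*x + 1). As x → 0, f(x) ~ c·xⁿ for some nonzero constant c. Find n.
6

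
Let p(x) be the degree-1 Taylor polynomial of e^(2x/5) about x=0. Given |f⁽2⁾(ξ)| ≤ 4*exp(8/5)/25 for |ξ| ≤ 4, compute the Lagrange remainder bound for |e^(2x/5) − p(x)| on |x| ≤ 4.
32*exp(8/5)/25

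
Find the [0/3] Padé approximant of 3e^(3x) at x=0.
3/(-9*x**3/2 + 9*x**2/2 - 3*x + 1)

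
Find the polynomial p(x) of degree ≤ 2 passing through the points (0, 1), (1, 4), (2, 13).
3*x**2 + 1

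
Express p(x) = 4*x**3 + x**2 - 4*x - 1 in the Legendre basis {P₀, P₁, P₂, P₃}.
(-2/3)P₀ + (-8/5)P₁ + (2/3)P₂ + (8/5)P₃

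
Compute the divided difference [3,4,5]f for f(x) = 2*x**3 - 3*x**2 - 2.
21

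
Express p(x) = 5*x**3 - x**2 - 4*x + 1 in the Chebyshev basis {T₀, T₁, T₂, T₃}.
(1/2)T₀ + (-1/4)T₁ + (-1/2)T₂ + (5/4)T₃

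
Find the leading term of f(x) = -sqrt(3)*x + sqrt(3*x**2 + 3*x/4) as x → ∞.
sqrt(3)/8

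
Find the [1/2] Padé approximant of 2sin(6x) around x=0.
12*x/(6*x**2 + 1)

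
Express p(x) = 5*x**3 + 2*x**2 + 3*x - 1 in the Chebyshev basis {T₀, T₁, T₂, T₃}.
(27/4)T₁ + T₂ + (5/4)T₃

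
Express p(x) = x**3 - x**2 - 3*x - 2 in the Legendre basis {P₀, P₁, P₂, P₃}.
(-7/3)P₀ + (-12/5)P₁ + (-2/3)P₂ + (2/5)P₃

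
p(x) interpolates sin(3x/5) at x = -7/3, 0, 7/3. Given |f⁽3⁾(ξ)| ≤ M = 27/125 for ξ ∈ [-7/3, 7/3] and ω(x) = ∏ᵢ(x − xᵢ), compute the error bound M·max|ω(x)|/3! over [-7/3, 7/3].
343*sqrt(3)/3375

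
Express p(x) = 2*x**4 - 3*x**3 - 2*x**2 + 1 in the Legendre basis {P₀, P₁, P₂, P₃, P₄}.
(11/15)P₀ + (-9/5)P₁ + (-4/21)P₂ + (-6/5)P₃ + (16/35)P₄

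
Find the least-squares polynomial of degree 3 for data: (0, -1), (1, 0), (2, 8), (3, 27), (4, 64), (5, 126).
-47/42 + (167/252)x + (-4/21)x² + (37/36)x³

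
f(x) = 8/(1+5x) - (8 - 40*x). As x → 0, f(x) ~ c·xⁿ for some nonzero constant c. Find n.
2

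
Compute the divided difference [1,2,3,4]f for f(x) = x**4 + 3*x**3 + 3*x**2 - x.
13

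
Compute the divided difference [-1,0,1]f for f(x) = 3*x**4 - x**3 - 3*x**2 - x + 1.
0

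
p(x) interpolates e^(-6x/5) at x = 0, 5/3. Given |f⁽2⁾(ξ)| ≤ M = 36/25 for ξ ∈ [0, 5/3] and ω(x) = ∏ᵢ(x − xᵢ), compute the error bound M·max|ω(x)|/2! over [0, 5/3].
1/2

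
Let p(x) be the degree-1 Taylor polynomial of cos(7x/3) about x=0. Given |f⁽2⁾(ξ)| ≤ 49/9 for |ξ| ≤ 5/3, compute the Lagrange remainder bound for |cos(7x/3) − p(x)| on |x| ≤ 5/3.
1225/162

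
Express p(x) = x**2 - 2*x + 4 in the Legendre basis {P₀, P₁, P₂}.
(13/3)P₀ + (-2)P₁ + (2/3)P₂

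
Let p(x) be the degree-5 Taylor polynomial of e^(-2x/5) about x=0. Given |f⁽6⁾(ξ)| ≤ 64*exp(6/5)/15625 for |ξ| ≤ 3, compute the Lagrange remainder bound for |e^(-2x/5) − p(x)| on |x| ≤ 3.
324*exp(6/5)/78125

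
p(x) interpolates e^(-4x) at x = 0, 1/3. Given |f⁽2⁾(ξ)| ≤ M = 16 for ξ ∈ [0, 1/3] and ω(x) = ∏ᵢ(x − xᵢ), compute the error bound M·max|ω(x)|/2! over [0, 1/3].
2/9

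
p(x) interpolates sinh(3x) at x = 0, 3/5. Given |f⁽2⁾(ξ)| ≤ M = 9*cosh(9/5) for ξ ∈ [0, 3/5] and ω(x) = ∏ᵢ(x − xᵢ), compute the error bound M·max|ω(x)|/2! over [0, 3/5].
81*cosh(9/5)/200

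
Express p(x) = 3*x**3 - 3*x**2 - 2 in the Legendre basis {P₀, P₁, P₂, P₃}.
(-3)P₀ + (9/5)P₁ + (-2)P₂ + (6/5)P₃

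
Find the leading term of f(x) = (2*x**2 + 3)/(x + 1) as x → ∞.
2*x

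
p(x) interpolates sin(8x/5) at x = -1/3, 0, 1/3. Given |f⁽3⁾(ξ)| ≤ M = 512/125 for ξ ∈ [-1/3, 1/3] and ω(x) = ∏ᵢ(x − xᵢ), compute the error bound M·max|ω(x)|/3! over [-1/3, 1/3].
512*sqrt(3)/91125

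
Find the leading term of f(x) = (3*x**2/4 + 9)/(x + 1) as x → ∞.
3*x/4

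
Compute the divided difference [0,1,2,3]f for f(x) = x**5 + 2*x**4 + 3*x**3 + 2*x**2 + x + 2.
40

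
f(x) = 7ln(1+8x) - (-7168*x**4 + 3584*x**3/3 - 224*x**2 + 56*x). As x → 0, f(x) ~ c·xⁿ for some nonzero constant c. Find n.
5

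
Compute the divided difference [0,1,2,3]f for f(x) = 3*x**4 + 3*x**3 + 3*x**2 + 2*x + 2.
21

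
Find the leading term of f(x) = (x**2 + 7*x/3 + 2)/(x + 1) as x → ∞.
x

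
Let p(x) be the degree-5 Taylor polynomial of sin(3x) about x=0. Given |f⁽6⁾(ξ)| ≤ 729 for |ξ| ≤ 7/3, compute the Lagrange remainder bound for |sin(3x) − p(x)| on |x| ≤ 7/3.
117649/720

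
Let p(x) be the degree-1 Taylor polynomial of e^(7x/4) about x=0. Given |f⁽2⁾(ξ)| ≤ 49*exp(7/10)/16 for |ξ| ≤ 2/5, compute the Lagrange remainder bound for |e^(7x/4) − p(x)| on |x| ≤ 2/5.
49*exp(7/10)/200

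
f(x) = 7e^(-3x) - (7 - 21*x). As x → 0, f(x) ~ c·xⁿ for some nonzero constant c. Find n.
2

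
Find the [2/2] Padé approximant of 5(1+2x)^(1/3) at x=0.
(140*x**2/27 + 35*x/3 + 5)/(10*x**2/27 + 5*x/3 + 1)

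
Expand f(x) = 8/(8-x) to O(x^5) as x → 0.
1 + x/8 + x**2/64 + x**3/512 + x**4/4096 + O(x**5)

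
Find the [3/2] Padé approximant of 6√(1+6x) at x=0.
(81*x**3/2 + 243*x**2/2 + 54*x + 6)/(27*x**2/4 + 6*x + 1)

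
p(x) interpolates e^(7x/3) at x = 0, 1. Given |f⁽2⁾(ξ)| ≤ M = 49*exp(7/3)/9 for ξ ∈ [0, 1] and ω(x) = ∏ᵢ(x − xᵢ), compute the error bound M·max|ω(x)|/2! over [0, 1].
49*exp(7/3)/72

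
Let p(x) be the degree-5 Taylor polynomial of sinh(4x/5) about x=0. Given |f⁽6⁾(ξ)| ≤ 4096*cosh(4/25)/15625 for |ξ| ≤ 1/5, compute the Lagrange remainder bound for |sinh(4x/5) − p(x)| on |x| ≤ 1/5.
256*cosh(4/25)/10986328125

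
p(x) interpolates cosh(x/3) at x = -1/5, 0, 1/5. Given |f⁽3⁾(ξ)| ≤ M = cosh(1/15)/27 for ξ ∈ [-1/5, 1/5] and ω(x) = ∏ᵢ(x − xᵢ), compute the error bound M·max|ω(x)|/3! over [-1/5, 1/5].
sqrt(3)*cosh(1/15)/91125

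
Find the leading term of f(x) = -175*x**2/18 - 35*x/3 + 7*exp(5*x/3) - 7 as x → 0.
875*x**3/162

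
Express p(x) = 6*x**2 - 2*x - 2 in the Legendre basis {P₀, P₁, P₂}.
(-2)P₁ + (4)P₂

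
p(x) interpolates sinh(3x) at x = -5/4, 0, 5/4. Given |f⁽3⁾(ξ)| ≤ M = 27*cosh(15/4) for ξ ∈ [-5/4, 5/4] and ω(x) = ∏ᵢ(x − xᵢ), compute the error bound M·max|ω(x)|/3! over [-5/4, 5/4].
125*sqrt(3)*cosh(15/4)/64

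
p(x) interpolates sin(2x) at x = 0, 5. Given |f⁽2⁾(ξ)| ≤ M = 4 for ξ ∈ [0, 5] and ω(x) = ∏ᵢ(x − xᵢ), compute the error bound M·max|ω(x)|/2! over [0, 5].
25/2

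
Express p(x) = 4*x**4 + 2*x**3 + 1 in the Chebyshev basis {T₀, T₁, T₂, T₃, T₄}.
(5/2)T₀ + (3/2)T₁ + (2)T₂ + (1/2)T₃ + (1/2)T₄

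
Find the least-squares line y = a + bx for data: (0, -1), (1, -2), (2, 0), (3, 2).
a = -19/10, b = 11/10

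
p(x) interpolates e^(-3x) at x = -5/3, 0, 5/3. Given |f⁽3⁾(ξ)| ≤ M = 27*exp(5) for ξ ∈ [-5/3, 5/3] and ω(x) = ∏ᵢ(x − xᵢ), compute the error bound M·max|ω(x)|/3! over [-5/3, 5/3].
125*sqrt(3)*exp(5)/27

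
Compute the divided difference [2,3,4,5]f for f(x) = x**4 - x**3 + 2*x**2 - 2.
13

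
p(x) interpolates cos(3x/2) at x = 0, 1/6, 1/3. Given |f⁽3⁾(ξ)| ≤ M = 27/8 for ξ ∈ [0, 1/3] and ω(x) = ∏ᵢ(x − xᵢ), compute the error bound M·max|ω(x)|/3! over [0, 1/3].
sqrt(3)/1728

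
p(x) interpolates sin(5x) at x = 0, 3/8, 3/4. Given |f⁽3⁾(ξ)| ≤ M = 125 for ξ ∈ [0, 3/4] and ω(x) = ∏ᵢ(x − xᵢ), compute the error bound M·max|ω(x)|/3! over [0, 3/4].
125*sqrt(3)/512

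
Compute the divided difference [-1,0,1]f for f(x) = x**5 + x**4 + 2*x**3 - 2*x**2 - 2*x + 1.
-1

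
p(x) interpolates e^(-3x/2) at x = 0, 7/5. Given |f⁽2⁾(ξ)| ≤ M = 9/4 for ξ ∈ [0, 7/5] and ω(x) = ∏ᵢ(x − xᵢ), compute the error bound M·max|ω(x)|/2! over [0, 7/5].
441/800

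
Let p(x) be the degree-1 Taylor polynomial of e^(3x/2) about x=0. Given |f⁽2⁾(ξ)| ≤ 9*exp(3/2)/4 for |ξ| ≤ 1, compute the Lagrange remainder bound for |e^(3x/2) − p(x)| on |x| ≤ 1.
9*exp(3/2)/8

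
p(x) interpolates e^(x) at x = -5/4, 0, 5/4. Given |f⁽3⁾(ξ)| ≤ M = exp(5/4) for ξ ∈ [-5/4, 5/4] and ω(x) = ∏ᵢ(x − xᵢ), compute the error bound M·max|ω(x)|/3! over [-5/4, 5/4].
125*sqrt(3)*exp(5/4)/1728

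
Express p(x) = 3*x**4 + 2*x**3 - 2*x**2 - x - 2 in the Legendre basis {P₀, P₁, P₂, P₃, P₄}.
(-31/15)P₀ + (1/5)P₁ + (8/21)P₂ + (4/5)P₃ + (24/35)P₄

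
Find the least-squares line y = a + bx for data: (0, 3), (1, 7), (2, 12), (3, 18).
a = 5/2, b = 5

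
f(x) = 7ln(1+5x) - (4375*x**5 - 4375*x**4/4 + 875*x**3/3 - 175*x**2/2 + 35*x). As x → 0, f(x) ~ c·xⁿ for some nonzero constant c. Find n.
6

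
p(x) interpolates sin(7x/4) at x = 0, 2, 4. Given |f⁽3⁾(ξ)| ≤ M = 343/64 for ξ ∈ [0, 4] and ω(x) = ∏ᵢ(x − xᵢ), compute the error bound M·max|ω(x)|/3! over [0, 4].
343*sqrt(3)/216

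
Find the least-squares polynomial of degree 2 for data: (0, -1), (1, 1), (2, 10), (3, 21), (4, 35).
-52/35 + (62/35)x + (13/7)x²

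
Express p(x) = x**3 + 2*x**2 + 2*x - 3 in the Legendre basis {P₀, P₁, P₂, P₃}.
(-7/3)P₀ + (13/5)P₁ + (4/3)P₂ + (2/5)P₃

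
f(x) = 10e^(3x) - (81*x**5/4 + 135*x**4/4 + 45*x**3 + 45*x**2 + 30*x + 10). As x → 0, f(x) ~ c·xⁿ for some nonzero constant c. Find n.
6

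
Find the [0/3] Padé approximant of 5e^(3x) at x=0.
5/(-9*x**3/2 + 9*x**2/2 - 3*x + 1)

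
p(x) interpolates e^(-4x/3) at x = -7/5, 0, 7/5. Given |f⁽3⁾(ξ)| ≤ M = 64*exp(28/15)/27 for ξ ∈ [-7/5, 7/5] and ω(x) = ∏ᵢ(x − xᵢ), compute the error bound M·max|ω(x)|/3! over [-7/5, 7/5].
21952*sqrt(3)*exp(28/15)/91125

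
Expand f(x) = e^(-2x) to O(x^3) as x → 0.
1 - 2*x + 2*x**2 + O(x**3)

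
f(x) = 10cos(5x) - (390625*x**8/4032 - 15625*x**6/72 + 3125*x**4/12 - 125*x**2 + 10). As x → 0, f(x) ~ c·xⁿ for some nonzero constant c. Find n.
10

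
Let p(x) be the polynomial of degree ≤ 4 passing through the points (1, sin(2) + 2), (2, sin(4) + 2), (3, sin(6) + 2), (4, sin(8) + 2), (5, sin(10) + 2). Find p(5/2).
15*sin(4)/32 + 45*sin(6)/64 - 5*sin(8)/32 - 5*sin(2)/128 + 3*sin(10)/128 + 2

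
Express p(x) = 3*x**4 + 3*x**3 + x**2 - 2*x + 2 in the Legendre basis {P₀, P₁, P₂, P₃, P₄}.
(44/15)P₀ + (-1/5)P₁ + (50/21)P₂ + (6/5)P₃ + (24/35)P₄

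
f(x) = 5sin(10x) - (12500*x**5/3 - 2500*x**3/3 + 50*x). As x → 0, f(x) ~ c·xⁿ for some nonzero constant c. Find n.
7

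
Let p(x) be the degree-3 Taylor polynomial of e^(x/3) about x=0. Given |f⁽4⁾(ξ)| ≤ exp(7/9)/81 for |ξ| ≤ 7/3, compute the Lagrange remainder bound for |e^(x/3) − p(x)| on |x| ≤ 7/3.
2401*exp(7/9)/157464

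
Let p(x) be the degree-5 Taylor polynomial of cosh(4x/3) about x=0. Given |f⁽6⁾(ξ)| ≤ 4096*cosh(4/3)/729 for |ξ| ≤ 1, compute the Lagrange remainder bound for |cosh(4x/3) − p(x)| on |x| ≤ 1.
256*cosh(4/3)/32805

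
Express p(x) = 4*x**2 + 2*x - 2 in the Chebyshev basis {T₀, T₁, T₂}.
(2)T₁ + (2)T₂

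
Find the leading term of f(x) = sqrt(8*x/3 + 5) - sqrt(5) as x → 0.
4*sqrt(5)*x/15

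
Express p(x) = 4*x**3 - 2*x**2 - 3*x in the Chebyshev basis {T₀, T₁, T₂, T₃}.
-T₀ - T₂ + T₃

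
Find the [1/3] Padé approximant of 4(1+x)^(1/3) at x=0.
(10*x/3 + 4)/(x**3/81 - x**2/18 + x/2 + 1)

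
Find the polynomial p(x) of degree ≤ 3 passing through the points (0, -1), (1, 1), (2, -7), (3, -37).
-2*x**3 + x**2 + 3*x - 1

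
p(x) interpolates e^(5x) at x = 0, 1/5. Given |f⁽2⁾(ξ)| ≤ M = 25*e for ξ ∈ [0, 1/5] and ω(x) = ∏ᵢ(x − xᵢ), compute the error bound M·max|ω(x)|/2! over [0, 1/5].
e/8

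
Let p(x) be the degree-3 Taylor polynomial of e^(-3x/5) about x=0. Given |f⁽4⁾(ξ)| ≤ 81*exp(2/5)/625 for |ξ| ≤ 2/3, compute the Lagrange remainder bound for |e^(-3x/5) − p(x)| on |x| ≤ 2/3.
2*exp(2/5)/1875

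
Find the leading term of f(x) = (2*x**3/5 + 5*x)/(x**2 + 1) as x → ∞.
2*x/5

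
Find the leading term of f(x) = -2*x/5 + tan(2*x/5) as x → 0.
8*x**3/375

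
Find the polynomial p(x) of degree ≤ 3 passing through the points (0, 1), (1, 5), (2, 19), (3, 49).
x**3 + 2*x**2 + x + 1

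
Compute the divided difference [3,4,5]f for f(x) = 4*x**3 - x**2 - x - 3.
47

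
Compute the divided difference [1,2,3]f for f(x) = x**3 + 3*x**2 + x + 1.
9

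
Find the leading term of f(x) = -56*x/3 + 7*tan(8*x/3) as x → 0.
3584*x**3/81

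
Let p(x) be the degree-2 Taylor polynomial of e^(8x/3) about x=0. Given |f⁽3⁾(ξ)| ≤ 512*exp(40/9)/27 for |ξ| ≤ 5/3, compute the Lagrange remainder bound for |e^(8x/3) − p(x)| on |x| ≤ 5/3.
32000*exp(40/9)/2187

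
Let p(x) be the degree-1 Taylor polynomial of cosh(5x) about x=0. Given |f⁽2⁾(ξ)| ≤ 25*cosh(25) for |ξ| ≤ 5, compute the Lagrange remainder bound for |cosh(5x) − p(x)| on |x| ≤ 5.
625*cosh(25)/2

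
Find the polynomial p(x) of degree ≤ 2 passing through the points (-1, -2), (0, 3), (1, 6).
-x**2 + 4*x + 3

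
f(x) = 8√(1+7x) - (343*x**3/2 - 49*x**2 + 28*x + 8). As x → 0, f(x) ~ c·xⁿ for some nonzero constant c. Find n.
4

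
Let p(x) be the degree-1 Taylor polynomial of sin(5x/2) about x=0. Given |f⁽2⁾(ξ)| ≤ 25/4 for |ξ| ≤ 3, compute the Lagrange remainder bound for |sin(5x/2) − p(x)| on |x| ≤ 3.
225/8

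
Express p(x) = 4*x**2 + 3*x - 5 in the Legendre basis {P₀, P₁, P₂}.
(-11/3)P₀ + (3)P₁ + (8/3)P₂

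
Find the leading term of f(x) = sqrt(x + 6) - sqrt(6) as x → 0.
sqrt(6)*x/12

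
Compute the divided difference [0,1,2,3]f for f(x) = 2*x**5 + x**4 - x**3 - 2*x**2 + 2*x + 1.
55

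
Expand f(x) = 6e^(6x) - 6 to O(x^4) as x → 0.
36*x + 108*x**2 + 216*x**3 + O(x**4)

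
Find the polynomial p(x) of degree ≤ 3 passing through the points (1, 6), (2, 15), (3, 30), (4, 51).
3*x**2 + 3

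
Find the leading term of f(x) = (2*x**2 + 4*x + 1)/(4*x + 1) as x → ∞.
x/2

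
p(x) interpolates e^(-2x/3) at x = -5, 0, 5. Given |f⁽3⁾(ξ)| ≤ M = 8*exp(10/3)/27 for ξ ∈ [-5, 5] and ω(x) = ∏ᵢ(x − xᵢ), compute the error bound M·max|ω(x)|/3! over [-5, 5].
1000*sqrt(3)*exp(10/3)/729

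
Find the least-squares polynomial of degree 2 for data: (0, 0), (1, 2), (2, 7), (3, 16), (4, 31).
2/7 + (-34/35)x + (15/7)x²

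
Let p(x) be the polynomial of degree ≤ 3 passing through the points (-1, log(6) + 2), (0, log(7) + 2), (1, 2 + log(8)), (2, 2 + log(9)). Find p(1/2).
2 + log(2*2**(5/8)*3**(13/16)*7**(9/16)/3)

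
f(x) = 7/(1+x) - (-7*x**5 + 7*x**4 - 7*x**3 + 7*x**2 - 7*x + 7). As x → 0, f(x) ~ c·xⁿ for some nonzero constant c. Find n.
6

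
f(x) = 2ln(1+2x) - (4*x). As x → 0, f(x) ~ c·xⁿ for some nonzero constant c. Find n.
2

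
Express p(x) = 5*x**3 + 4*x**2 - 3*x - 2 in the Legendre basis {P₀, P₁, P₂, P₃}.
(-2/3)P₀ + (8/3)P₂ + (2)P₃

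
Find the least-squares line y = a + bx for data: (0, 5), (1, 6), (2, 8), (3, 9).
a = 49/10, b = 7/5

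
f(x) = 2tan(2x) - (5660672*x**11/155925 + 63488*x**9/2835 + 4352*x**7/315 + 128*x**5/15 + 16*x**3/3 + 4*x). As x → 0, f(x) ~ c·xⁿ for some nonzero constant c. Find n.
13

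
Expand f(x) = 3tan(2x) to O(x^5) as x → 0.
6*x + 8*x**3 + O(x**5)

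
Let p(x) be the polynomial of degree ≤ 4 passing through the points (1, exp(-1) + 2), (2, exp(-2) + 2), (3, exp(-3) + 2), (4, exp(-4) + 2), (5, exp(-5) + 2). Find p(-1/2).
(-2772*exp(3) - 1540*e + 315 + 2970*exp(2) + 256*exp(5) + 1155*exp(4))*exp(-5)/128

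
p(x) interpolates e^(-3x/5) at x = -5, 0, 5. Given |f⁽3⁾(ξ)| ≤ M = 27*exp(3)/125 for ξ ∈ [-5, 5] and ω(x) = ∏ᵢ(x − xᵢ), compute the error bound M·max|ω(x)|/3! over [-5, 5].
sqrt(3)*exp(3)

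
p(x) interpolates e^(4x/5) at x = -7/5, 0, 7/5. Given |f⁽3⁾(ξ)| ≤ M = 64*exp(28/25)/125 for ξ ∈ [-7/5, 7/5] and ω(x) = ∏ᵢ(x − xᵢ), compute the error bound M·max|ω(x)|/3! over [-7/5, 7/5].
21952*sqrt(3)*exp(28/25)/421875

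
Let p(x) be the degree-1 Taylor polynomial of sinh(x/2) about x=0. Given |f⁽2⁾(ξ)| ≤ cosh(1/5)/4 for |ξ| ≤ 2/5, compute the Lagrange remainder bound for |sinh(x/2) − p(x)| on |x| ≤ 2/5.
cosh(1/5)/50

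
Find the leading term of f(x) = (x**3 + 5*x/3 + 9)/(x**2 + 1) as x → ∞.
x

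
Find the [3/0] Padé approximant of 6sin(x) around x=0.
x*(6 - x**2)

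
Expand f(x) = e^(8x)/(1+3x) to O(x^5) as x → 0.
1 + 5*x + 17*x**2 + 103*x**3/3 + 203*x**4/3 + O(x**5)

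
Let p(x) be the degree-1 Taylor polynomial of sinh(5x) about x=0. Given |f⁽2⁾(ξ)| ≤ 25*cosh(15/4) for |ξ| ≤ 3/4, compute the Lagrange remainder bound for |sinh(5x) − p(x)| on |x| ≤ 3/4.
225*cosh(15/4)/32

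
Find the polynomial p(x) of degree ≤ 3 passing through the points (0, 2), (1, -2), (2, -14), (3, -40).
-x**3 - x**2 - 2*x + 2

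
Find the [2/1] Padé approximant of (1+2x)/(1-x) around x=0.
(2*x + 1)/(1 - x)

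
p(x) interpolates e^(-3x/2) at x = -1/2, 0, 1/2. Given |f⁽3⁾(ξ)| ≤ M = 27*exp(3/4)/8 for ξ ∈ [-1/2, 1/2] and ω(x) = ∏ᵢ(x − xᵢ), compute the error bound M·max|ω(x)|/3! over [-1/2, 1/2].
sqrt(3)*exp(3/4)/64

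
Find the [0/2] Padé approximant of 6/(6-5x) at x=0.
1/(1 - 5*x/6)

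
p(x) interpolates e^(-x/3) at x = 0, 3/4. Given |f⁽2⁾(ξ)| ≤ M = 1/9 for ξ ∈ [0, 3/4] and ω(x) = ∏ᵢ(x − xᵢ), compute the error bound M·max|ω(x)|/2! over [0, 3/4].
1/128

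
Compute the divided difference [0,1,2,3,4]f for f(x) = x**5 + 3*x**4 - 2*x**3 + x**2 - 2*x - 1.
13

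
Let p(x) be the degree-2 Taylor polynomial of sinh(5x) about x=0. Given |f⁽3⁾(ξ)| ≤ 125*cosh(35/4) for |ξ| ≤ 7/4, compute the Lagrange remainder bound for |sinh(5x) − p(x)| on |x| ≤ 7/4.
42875*cosh(35/4)/384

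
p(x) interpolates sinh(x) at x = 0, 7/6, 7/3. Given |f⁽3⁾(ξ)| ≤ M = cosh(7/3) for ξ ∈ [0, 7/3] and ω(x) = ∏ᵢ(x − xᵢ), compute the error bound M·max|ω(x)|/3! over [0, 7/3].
343*sqrt(3)*cosh(7/3)/5832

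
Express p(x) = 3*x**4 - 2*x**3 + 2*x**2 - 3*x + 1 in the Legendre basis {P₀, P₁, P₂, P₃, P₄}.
(34/15)P₀ + (-21/5)P₁ + (64/21)P₂ + (-4/5)P₃ + (24/35)P₄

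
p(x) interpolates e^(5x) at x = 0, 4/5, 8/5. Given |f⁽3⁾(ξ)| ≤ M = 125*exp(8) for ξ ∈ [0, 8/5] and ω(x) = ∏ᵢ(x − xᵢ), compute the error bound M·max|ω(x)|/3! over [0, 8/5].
64*sqrt(3)*exp(8)/27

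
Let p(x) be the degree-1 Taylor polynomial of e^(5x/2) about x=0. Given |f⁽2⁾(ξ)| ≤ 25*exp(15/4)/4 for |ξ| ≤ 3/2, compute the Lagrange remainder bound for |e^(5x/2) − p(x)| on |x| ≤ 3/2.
225*exp(15/4)/32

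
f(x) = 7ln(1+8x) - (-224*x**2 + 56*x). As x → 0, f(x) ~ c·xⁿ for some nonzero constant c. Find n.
3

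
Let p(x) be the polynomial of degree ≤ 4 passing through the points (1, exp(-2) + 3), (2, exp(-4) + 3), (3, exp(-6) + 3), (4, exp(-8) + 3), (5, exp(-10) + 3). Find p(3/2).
(-70*exp(4) - 5 + 28*exp(2) + 140*exp(6) + 35*exp(8) + 384*exp(10))*exp(-10)/128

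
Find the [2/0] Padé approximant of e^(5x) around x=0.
25*x**2/2 + 5*x + 1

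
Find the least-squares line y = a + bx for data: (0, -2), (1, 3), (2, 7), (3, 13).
a = -21/10, b = 49/10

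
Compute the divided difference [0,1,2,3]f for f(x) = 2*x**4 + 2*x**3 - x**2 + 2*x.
14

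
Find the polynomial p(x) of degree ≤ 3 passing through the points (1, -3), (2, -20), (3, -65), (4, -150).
-2*x**3 - 2*x**2 + 3*x - 2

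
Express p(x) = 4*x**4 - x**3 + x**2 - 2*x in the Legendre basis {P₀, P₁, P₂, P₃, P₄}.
(17/15)P₀ + (-13/5)P₁ + (62/21)P₂ + (-2/5)P₃ + (32/35)P₄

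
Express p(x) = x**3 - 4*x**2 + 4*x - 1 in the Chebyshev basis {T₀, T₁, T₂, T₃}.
(-3)T₀ + (19/4)T₁ + (-2)T₂ + (1/4)T₃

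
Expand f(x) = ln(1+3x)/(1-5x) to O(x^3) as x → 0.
3*x + 21*x**2/2 + O(x**3)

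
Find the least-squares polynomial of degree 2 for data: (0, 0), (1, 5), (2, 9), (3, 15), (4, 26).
3/5 + (11/5)x + x²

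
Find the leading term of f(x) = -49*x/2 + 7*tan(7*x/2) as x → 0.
2401*x**3/24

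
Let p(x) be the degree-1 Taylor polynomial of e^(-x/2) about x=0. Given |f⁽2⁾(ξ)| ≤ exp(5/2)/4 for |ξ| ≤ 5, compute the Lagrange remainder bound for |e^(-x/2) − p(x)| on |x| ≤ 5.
25*exp(5/2)/8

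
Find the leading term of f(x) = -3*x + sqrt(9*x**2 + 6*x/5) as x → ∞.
1/5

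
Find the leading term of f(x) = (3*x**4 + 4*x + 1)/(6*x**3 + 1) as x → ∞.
x/2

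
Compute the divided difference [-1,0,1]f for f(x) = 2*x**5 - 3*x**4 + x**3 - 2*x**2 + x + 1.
-5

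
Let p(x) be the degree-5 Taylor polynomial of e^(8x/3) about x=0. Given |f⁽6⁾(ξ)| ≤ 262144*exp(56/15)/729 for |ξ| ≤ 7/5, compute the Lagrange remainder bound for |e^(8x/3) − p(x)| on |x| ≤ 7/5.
1927561216*exp(56/15)/512578125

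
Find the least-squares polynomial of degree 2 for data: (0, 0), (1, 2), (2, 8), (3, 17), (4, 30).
-1/35 + (5/14)x + (25/14)x²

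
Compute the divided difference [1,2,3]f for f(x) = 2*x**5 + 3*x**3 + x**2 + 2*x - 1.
199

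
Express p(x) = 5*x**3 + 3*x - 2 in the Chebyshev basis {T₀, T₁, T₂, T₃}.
(-2)T₀ + (27/4)T₁ + (5/4)T₃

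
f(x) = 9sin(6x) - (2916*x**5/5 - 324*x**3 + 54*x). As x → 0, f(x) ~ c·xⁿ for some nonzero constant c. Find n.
7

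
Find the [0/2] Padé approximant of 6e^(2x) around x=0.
6/(2*x**2 - 2*x + 1)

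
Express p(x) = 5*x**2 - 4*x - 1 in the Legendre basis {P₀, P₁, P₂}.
(2/3)P₀ + (-4)P₁ + (10/3)P₂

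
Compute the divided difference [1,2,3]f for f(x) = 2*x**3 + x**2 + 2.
13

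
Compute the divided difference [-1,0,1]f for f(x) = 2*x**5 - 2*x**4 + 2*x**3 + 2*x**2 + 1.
0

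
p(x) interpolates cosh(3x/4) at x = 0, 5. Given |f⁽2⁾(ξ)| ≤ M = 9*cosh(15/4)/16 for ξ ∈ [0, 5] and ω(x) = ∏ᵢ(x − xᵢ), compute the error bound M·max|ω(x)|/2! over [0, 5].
225*cosh(15/4)/128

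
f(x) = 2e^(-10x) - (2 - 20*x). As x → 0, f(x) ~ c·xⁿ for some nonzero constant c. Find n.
2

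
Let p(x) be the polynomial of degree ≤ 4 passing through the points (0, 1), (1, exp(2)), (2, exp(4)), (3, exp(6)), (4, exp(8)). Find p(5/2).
-5*exp(8)/128 - 5*exp(2)/32 + 3/128 + 45*exp(4)/64 + 15*exp(6)/32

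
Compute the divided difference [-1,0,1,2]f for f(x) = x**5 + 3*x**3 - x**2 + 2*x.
8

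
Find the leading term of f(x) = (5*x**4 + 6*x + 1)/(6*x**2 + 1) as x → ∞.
5*x**2/6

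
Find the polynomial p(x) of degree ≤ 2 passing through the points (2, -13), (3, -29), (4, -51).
-3*x**2 - x + 1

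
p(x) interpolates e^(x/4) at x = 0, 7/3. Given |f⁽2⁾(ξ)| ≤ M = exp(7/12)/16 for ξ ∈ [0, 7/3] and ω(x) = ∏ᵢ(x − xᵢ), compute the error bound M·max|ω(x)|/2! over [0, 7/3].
49*exp(7/12)/1152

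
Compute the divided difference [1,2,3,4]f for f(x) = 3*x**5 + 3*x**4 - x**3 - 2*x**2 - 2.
224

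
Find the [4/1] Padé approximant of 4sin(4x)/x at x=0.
512*x**4/15 - 128*x**2/3 + 16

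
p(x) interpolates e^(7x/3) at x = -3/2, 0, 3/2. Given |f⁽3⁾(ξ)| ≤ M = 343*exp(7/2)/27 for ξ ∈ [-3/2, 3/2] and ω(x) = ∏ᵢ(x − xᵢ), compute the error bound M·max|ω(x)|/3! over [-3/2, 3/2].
343*sqrt(3)*exp(7/2)/216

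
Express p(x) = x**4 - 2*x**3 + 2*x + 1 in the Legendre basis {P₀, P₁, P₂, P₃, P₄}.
(6/5)P₀ + (4/5)P₁ + (4/7)P₂ + (-4/5)P₃ + (8/35)P₄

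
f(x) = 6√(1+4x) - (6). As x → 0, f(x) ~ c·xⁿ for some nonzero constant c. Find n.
1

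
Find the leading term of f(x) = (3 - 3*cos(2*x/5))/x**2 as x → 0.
6/25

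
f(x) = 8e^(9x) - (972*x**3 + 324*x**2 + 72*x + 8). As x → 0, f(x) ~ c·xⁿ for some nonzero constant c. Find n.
4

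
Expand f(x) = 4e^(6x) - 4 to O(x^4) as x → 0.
24*x + 72*x**2 + 144*x**3 + O(x**4)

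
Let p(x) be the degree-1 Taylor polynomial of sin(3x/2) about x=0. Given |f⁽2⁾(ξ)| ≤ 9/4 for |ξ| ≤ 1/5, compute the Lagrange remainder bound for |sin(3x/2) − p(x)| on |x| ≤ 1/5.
9/200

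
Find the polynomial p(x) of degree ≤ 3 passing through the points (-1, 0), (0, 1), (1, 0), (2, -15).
-2*x**3 - x**2 + 2*x + 1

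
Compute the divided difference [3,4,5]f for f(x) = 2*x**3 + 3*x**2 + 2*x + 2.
27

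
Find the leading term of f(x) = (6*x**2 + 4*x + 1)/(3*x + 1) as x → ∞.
2*x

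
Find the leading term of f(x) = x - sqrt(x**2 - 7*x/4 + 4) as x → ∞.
7/8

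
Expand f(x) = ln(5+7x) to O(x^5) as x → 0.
log(5) + 7*x/5 - 49*x**2/50 + 343*x**3/375 - 2401*x**4/2500 + O(x**5)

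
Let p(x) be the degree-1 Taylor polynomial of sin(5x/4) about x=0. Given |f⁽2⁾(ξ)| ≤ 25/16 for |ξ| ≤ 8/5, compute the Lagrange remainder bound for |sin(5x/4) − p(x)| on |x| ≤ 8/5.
2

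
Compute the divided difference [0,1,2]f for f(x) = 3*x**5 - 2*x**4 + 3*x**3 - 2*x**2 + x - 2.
38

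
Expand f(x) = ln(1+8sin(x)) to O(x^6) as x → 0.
8*x - 32*x**2 + 508*x**3/3 - 3040*x**4/3 + 19405*x**5/3 + O(x**6)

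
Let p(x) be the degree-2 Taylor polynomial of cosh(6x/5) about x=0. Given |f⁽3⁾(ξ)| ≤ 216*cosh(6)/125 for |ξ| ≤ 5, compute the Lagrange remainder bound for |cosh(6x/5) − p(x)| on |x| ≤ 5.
36*cosh(6)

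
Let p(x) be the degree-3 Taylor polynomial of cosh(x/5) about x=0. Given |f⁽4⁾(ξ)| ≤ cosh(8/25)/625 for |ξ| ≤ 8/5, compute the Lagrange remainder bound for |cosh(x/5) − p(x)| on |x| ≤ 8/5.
512*cosh(8/25)/1171875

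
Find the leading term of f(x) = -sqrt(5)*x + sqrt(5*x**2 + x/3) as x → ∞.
sqrt(5)/30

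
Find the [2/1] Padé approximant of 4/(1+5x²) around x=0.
4 - 20*x**2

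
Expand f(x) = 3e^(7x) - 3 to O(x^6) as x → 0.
21*x + 147*x**2/2 + 343*x**3/2 + 2401*x**4/8 + 16807*x**5/40 + O(x**6)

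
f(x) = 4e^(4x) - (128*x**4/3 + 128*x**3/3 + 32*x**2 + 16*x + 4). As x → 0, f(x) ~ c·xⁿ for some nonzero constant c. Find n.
5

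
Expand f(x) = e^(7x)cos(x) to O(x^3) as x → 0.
1 + 7*x + 24*x**2 + O(x**3)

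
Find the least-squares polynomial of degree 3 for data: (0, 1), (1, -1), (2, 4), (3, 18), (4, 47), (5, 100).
47/63 + (-265/189)x + (-19/36)x² + (103/108)x³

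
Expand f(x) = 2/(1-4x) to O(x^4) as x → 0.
2 + 8*x + 32*x**2 + 128*x**3 + O(x**4)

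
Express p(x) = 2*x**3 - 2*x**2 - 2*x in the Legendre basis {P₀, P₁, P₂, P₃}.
(-2/3)P₀ + (-4/5)P₁ + (-4/3)P₂ + (4/5)P₃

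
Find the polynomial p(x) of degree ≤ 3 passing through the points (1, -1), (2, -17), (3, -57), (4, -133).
-2*x**3 - 2*x + 3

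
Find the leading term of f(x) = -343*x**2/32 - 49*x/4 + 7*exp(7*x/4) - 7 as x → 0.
2401*x**3/384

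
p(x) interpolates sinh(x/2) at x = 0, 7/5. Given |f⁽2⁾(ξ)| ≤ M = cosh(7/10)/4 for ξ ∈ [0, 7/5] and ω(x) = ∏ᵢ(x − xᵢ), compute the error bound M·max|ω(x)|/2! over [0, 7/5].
49*cosh(7/10)/800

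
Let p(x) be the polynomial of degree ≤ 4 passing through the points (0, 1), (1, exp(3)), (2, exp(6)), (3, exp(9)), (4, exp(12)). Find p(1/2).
-5*exp(12)/128 - 35*exp(6)/64 + 35/128 + 35*exp(3)/32 + 7*exp(9)/32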